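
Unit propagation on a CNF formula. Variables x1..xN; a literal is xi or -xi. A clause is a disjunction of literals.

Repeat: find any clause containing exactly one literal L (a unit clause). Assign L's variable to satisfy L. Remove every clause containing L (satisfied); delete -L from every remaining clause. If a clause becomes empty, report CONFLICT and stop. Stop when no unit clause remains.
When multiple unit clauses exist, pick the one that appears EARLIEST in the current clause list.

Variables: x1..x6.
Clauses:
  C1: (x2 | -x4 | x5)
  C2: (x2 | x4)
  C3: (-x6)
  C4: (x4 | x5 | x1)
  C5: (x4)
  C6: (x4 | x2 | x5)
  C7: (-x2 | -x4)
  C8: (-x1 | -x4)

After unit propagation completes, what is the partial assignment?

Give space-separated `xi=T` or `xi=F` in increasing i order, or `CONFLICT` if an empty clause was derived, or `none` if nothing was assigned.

Answer: x1=F x2=F x4=T x5=T x6=F

Derivation:
unit clause [-6] forces x6=F; simplify:
  satisfied 1 clause(s); 7 remain; assigned so far: [6]
unit clause [4] forces x4=T; simplify:
  drop -4 from [2, -4, 5] -> [2, 5]
  drop -4 from [-2, -4] -> [-2]
  drop -4 from [-1, -4] -> [-1]
  satisfied 4 clause(s); 3 remain; assigned so far: [4, 6]
unit clause [-2] forces x2=F; simplify:
  drop 2 from [2, 5] -> [5]
  satisfied 1 clause(s); 2 remain; assigned so far: [2, 4, 6]
unit clause [5] forces x5=T; simplify:
  satisfied 1 clause(s); 1 remain; assigned so far: [2, 4, 5, 6]
unit clause [-1] forces x1=F; simplify:
  satisfied 1 clause(s); 0 remain; assigned so far: [1, 2, 4, 5, 6]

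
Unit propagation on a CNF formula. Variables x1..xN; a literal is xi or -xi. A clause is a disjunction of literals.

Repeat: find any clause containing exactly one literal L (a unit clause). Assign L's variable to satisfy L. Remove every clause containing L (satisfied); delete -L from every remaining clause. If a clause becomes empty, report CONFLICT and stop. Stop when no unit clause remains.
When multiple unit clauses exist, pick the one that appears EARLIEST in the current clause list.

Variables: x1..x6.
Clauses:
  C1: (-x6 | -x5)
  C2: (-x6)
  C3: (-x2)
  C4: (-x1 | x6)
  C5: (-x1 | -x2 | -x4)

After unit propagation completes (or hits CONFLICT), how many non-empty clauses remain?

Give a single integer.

unit clause [-6] forces x6=F; simplify:
  drop 6 from [-1, 6] -> [-1]
  satisfied 2 clause(s); 3 remain; assigned so far: [6]
unit clause [-2] forces x2=F; simplify:
  satisfied 2 clause(s); 1 remain; assigned so far: [2, 6]
unit clause [-1] forces x1=F; simplify:
  satisfied 1 clause(s); 0 remain; assigned so far: [1, 2, 6]

Answer: 0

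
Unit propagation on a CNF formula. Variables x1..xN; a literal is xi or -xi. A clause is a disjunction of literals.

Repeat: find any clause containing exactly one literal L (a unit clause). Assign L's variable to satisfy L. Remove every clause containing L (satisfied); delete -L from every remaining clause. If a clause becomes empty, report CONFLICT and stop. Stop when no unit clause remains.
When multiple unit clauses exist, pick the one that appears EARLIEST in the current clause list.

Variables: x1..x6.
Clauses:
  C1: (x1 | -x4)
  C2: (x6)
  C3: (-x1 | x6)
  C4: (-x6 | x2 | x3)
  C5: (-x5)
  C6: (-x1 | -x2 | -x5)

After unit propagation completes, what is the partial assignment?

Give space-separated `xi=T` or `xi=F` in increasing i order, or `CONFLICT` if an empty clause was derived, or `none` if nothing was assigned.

Answer: x5=F x6=T

Derivation:
unit clause [6] forces x6=T; simplify:
  drop -6 from [-6, 2, 3] -> [2, 3]
  satisfied 2 clause(s); 4 remain; assigned so far: [6]
unit clause [-5] forces x5=F; simplify:
  satisfied 2 clause(s); 2 remain; assigned so far: [5, 6]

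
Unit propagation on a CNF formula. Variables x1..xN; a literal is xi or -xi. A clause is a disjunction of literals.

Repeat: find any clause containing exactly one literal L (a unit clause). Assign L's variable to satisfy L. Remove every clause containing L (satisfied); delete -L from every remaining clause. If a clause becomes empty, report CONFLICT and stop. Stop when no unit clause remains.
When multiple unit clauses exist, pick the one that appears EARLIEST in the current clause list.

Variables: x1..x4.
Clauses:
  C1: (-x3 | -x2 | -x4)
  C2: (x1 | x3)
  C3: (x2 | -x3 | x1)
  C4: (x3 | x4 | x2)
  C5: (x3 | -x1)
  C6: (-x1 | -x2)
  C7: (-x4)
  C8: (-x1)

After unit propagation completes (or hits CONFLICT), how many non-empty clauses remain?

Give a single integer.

unit clause [-4] forces x4=F; simplify:
  drop 4 from [3, 4, 2] -> [3, 2]
  satisfied 2 clause(s); 6 remain; assigned so far: [4]
unit clause [-1] forces x1=F; simplify:
  drop 1 from [1, 3] -> [3]
  drop 1 from [2, -3, 1] -> [2, -3]
  satisfied 3 clause(s); 3 remain; assigned so far: [1, 4]
unit clause [3] forces x3=T; simplify:
  drop -3 from [2, -3] -> [2]
  satisfied 2 clause(s); 1 remain; assigned so far: [1, 3, 4]
unit clause [2] forces x2=T; simplify:
  satisfied 1 clause(s); 0 remain; assigned so far: [1, 2, 3, 4]

Answer: 0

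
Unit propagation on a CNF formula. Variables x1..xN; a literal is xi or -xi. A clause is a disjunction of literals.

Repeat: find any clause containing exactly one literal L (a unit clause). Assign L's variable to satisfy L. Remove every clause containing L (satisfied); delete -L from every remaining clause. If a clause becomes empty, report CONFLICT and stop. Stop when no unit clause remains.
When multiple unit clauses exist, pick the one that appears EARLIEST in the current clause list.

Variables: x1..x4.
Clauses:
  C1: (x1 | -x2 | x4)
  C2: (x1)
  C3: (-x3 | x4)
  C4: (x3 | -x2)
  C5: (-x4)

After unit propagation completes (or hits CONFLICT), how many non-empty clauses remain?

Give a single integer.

unit clause [1] forces x1=T; simplify:
  satisfied 2 clause(s); 3 remain; assigned so far: [1]
unit clause [-4] forces x4=F; simplify:
  drop 4 from [-3, 4] -> [-3]
  satisfied 1 clause(s); 2 remain; assigned so far: [1, 4]
unit clause [-3] forces x3=F; simplify:
  drop 3 from [3, -2] -> [-2]
  satisfied 1 clause(s); 1 remain; assigned so far: [1, 3, 4]
unit clause [-2] forces x2=F; simplify:
  satisfied 1 clause(s); 0 remain; assigned so far: [1, 2, 3, 4]

Answer: 0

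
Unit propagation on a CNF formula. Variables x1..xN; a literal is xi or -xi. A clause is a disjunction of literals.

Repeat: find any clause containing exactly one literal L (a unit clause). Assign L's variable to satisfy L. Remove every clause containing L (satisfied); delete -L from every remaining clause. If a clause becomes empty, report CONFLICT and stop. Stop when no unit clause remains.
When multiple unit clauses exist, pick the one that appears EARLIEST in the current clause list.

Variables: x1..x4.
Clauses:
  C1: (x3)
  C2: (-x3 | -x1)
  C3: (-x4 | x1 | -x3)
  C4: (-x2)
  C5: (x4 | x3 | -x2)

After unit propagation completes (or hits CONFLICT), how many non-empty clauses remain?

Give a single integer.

unit clause [3] forces x3=T; simplify:
  drop -3 from [-3, -1] -> [-1]
  drop -3 from [-4, 1, -3] -> [-4, 1]
  satisfied 2 clause(s); 3 remain; assigned so far: [3]
unit clause [-1] forces x1=F; simplify:
  drop 1 from [-4, 1] -> [-4]
  satisfied 1 clause(s); 2 remain; assigned so far: [1, 3]
unit clause [-4] forces x4=F; simplify:
  satisfied 1 clause(s); 1 remain; assigned so far: [1, 3, 4]
unit clause [-2] forces x2=F; simplify:
  satisfied 1 clause(s); 0 remain; assigned so far: [1, 2, 3, 4]

Answer: 0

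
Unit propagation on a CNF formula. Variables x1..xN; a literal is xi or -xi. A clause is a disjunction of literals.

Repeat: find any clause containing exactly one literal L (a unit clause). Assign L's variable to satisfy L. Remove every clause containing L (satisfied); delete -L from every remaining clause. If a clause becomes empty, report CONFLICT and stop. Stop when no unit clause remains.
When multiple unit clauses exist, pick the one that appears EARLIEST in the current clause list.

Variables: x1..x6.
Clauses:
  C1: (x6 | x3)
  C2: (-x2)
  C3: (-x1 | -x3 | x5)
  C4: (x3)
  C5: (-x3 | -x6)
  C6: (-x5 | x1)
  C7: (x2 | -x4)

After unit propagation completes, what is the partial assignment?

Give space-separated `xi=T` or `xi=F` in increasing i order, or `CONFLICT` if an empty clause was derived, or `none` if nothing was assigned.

Answer: x2=F x3=T x4=F x6=F

Derivation:
unit clause [-2] forces x2=F; simplify:
  drop 2 from [2, -4] -> [-4]
  satisfied 1 clause(s); 6 remain; assigned so far: [2]
unit clause [3] forces x3=T; simplify:
  drop -3 from [-1, -3, 5] -> [-1, 5]
  drop -3 from [-3, -6] -> [-6]
  satisfied 2 clause(s); 4 remain; assigned so far: [2, 3]
unit clause [-6] forces x6=F; simplify:
  satisfied 1 clause(s); 3 remain; assigned so far: [2, 3, 6]
unit clause [-4] forces x4=F; simplify:
  satisfied 1 clause(s); 2 remain; assigned so far: [2, 3, 4, 6]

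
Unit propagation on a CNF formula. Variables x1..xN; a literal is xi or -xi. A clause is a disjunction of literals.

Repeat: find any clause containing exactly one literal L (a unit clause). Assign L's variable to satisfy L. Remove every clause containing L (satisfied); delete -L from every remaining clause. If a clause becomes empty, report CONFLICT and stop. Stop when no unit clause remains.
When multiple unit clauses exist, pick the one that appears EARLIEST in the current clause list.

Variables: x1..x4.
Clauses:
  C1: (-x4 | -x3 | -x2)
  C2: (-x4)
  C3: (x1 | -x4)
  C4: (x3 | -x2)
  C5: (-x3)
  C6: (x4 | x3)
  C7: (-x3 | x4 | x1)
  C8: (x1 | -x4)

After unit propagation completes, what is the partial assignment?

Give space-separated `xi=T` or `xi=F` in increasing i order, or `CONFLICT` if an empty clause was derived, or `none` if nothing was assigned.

Answer: CONFLICT

Derivation:
unit clause [-4] forces x4=F; simplify:
  drop 4 from [4, 3] -> [3]
  drop 4 from [-3, 4, 1] -> [-3, 1]
  satisfied 4 clause(s); 4 remain; assigned so far: [4]
unit clause [-3] forces x3=F; simplify:
  drop 3 from [3, -2] -> [-2]
  drop 3 from [3] -> [] (empty!)
  satisfied 2 clause(s); 2 remain; assigned so far: [3, 4]
CONFLICT (empty clause)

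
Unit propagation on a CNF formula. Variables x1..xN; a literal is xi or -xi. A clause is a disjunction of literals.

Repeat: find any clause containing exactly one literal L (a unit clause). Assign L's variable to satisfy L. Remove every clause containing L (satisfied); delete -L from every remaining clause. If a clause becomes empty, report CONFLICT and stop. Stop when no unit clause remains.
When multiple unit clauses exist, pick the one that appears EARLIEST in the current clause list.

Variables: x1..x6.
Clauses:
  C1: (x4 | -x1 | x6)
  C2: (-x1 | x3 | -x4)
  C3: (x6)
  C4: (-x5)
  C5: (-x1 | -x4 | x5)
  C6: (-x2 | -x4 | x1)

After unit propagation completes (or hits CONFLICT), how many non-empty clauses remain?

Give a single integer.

Answer: 3

Derivation:
unit clause [6] forces x6=T; simplify:
  satisfied 2 clause(s); 4 remain; assigned so far: [6]
unit clause [-5] forces x5=F; simplify:
  drop 5 from [-1, -4, 5] -> [-1, -4]
  satisfied 1 clause(s); 3 remain; assigned so far: [5, 6]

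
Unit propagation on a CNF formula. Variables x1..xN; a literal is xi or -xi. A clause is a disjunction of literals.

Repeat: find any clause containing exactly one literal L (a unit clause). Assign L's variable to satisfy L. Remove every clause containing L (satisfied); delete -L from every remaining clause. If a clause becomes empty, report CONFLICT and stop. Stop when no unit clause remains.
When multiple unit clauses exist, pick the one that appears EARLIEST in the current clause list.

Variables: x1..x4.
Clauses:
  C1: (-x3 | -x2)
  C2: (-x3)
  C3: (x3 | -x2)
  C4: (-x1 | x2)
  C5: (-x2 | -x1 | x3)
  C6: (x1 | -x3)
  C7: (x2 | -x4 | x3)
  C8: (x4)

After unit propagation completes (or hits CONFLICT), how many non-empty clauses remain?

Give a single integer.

Answer: 0

Derivation:
unit clause [-3] forces x3=F; simplify:
  drop 3 from [3, -2] -> [-2]
  drop 3 from [-2, -1, 3] -> [-2, -1]
  drop 3 from [2, -4, 3] -> [2, -4]
  satisfied 3 clause(s); 5 remain; assigned so far: [3]
unit clause [-2] forces x2=F; simplify:
  drop 2 from [-1, 2] -> [-1]
  drop 2 from [2, -4] -> [-4]
  satisfied 2 clause(s); 3 remain; assigned so far: [2, 3]
unit clause [-1] forces x1=F; simplify:
  satisfied 1 clause(s); 2 remain; assigned so far: [1, 2, 3]
unit clause [-4] forces x4=F; simplify:
  drop 4 from [4] -> [] (empty!)
  satisfied 1 clause(s); 1 remain; assigned so far: [1, 2, 3, 4]
CONFLICT (empty clause)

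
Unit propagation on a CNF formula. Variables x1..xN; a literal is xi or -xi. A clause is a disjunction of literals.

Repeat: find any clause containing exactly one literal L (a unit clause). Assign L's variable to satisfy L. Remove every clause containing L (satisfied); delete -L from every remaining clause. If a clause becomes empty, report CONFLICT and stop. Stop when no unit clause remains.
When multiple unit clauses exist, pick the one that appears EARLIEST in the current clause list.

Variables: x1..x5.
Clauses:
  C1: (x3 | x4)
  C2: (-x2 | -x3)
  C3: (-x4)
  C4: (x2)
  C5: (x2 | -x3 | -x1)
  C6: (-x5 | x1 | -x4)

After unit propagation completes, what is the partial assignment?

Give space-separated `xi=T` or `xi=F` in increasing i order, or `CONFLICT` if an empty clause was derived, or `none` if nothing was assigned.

unit clause [-4] forces x4=F; simplify:
  drop 4 from [3, 4] -> [3]
  satisfied 2 clause(s); 4 remain; assigned so far: [4]
unit clause [3] forces x3=T; simplify:
  drop -3 from [-2, -3] -> [-2]
  drop -3 from [2, -3, -1] -> [2, -1]
  satisfied 1 clause(s); 3 remain; assigned so far: [3, 4]
unit clause [-2] forces x2=F; simplify:
  drop 2 from [2] -> [] (empty!)
  drop 2 from [2, -1] -> [-1]
  satisfied 1 clause(s); 2 remain; assigned so far: [2, 3, 4]
CONFLICT (empty clause)

Answer: CONFLICT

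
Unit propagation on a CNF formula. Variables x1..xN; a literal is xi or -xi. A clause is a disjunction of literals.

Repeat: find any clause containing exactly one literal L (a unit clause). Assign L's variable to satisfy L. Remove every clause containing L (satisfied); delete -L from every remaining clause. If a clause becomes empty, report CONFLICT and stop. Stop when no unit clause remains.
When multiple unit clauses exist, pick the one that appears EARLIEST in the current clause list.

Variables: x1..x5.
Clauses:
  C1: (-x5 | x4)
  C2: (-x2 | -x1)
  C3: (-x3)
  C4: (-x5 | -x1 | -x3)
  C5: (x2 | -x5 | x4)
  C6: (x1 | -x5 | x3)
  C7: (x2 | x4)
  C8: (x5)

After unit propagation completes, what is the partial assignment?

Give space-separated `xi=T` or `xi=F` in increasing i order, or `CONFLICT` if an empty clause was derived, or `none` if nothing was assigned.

unit clause [-3] forces x3=F; simplify:
  drop 3 from [1, -5, 3] -> [1, -5]
  satisfied 2 clause(s); 6 remain; assigned so far: [3]
unit clause [5] forces x5=T; simplify:
  drop -5 from [-5, 4] -> [4]
  drop -5 from [2, -5, 4] -> [2, 4]
  drop -5 from [1, -5] -> [1]
  satisfied 1 clause(s); 5 remain; assigned so far: [3, 5]
unit clause [4] forces x4=T; simplify:
  satisfied 3 clause(s); 2 remain; assigned so far: [3, 4, 5]
unit clause [1] forces x1=T; simplify:
  drop -1 from [-2, -1] -> [-2]
  satisfied 1 clause(s); 1 remain; assigned so far: [1, 3, 4, 5]
unit clause [-2] forces x2=F; simplify:
  satisfied 1 clause(s); 0 remain; assigned so far: [1, 2, 3, 4, 5]

Answer: x1=T x2=F x3=F x4=T x5=T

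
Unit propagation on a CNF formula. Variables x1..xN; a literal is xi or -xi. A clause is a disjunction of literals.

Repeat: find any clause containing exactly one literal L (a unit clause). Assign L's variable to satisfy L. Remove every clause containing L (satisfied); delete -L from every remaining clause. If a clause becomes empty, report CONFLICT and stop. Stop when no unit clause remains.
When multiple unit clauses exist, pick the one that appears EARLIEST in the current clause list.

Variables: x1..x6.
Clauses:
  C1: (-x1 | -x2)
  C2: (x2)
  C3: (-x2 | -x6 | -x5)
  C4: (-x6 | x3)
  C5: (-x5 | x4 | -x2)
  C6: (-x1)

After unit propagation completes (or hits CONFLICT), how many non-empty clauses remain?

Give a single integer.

unit clause [2] forces x2=T; simplify:
  drop -2 from [-1, -2] -> [-1]
  drop -2 from [-2, -6, -5] -> [-6, -5]
  drop -2 from [-5, 4, -2] -> [-5, 4]
  satisfied 1 clause(s); 5 remain; assigned so far: [2]
unit clause [-1] forces x1=F; simplify:
  satisfied 2 clause(s); 3 remain; assigned so far: [1, 2]

Answer: 3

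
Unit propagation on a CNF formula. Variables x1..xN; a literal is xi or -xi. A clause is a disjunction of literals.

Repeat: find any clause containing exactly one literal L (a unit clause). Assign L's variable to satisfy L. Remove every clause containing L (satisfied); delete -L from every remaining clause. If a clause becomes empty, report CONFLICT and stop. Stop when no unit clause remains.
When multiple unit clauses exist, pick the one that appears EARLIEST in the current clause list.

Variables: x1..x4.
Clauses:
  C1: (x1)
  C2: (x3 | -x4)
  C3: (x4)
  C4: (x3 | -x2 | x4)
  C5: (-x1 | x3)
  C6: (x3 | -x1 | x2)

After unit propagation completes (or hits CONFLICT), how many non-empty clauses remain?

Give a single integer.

unit clause [1] forces x1=T; simplify:
  drop -1 from [-1, 3] -> [3]
  drop -1 from [3, -1, 2] -> [3, 2]
  satisfied 1 clause(s); 5 remain; assigned so far: [1]
unit clause [4] forces x4=T; simplify:
  drop -4 from [3, -4] -> [3]
  satisfied 2 clause(s); 3 remain; assigned so far: [1, 4]
unit clause [3] forces x3=T; simplify:
  satisfied 3 clause(s); 0 remain; assigned so far: [1, 3, 4]

Answer: 0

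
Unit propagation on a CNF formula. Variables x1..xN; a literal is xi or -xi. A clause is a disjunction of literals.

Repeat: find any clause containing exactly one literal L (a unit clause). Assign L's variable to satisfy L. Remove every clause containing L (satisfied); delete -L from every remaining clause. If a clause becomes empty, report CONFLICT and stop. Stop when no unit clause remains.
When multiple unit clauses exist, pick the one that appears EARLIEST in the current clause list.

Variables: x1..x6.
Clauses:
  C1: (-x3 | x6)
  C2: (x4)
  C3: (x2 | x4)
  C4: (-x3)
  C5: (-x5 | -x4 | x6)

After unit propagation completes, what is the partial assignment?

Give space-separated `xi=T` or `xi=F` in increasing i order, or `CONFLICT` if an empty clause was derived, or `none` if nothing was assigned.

unit clause [4] forces x4=T; simplify:
  drop -4 from [-5, -4, 6] -> [-5, 6]
  satisfied 2 clause(s); 3 remain; assigned so far: [4]
unit clause [-3] forces x3=F; simplify:
  satisfied 2 clause(s); 1 remain; assigned so far: [3, 4]

Answer: x3=F x4=T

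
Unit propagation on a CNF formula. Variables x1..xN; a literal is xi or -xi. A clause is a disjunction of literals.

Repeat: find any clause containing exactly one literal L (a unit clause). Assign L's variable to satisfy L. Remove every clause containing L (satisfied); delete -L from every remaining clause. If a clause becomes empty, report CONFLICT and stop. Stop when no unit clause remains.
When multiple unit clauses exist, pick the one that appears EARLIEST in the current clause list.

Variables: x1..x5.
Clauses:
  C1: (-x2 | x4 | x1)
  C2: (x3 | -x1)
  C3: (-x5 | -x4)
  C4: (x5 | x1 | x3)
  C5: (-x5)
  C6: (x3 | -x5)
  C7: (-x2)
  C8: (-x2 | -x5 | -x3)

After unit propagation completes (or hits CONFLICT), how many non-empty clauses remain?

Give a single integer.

unit clause [-5] forces x5=F; simplify:
  drop 5 from [5, 1, 3] -> [1, 3]
  satisfied 4 clause(s); 4 remain; assigned so far: [5]
unit clause [-2] forces x2=F; simplify:
  satisfied 2 clause(s); 2 remain; assigned so far: [2, 5]

Answer: 2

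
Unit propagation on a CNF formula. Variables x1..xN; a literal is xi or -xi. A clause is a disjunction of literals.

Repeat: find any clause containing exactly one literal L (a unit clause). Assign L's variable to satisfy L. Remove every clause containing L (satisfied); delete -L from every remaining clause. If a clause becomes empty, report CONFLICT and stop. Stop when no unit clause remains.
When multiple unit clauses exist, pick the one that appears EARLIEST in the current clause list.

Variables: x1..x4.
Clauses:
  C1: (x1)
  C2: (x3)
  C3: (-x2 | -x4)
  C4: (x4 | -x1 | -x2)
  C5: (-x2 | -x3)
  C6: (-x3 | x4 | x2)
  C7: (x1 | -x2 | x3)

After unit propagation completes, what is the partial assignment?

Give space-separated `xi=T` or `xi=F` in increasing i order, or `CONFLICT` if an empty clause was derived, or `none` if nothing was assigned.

unit clause [1] forces x1=T; simplify:
  drop -1 from [4, -1, -2] -> [4, -2]
  satisfied 2 clause(s); 5 remain; assigned so far: [1]
unit clause [3] forces x3=T; simplify:
  drop -3 from [-2, -3] -> [-2]
  drop -3 from [-3, 4, 2] -> [4, 2]
  satisfied 1 clause(s); 4 remain; assigned so far: [1, 3]
unit clause [-2] forces x2=F; simplify:
  drop 2 from [4, 2] -> [4]
  satisfied 3 clause(s); 1 remain; assigned so far: [1, 2, 3]
unit clause [4] forces x4=T; simplify:
  satisfied 1 clause(s); 0 remain; assigned so far: [1, 2, 3, 4]

Answer: x1=T x2=F x3=T x4=T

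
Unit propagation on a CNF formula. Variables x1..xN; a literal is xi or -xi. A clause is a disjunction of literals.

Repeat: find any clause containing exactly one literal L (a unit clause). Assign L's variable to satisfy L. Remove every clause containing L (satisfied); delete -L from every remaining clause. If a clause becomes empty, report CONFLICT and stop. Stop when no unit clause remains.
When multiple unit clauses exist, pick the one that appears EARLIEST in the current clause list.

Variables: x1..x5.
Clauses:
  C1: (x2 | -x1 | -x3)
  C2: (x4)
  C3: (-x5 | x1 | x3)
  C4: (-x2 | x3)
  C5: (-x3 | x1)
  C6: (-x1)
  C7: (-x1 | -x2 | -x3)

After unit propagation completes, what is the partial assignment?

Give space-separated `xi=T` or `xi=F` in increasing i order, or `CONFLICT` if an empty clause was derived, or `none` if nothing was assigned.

Answer: x1=F x2=F x3=F x4=T x5=F

Derivation:
unit clause [4] forces x4=T; simplify:
  satisfied 1 clause(s); 6 remain; assigned so far: [4]
unit clause [-1] forces x1=F; simplify:
  drop 1 from [-5, 1, 3] -> [-5, 3]
  drop 1 from [-3, 1] -> [-3]
  satisfied 3 clause(s); 3 remain; assigned so far: [1, 4]
unit clause [-3] forces x3=F; simplify:
  drop 3 from [-5, 3] -> [-5]
  drop 3 from [-2, 3] -> [-2]
  satisfied 1 clause(s); 2 remain; assigned so far: [1, 3, 4]
unit clause [-5] forces x5=F; simplify:
  satisfied 1 clause(s); 1 remain; assigned so far: [1, 3, 4, 5]
unit clause [-2] forces x2=F; simplify:
  satisfied 1 clause(s); 0 remain; assigned so far: [1, 2, 3, 4, 5]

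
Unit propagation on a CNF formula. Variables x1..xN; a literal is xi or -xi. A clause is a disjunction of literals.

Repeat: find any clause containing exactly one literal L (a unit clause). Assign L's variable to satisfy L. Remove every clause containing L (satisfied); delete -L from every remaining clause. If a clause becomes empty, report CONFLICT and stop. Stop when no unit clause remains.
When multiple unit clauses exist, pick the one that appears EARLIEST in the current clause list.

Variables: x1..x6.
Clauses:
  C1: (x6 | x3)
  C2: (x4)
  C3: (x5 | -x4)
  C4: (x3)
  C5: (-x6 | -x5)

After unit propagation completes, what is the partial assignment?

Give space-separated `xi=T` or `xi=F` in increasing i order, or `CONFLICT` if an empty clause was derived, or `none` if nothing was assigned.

Answer: x3=T x4=T x5=T x6=F

Derivation:
unit clause [4] forces x4=T; simplify:
  drop -4 from [5, -4] -> [5]
  satisfied 1 clause(s); 4 remain; assigned so far: [4]
unit clause [5] forces x5=T; simplify:
  drop -5 from [-6, -5] -> [-6]
  satisfied 1 clause(s); 3 remain; assigned so far: [4, 5]
unit clause [3] forces x3=T; simplify:
  satisfied 2 clause(s); 1 remain; assigned so far: [3, 4, 5]
unit clause [-6] forces x6=F; simplify:
  satisfied 1 clause(s); 0 remain; assigned so far: [3, 4, 5, 6]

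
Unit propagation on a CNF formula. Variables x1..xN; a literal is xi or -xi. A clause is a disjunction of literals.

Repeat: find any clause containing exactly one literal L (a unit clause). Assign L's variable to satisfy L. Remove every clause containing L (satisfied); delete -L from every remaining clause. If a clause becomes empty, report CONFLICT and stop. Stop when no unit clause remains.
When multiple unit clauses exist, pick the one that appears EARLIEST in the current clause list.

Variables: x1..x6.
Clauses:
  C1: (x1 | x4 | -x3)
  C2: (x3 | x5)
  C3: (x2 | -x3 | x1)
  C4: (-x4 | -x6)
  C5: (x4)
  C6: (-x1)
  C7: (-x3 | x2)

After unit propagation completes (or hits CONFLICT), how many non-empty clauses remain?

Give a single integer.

Answer: 3

Derivation:
unit clause [4] forces x4=T; simplify:
  drop -4 from [-4, -6] -> [-6]
  satisfied 2 clause(s); 5 remain; assigned so far: [4]
unit clause [-6] forces x6=F; simplify:
  satisfied 1 clause(s); 4 remain; assigned so far: [4, 6]
unit clause [-1] forces x1=F; simplify:
  drop 1 from [2, -3, 1] -> [2, -3]
  satisfied 1 clause(s); 3 remain; assigned so far: [1, 4, 6]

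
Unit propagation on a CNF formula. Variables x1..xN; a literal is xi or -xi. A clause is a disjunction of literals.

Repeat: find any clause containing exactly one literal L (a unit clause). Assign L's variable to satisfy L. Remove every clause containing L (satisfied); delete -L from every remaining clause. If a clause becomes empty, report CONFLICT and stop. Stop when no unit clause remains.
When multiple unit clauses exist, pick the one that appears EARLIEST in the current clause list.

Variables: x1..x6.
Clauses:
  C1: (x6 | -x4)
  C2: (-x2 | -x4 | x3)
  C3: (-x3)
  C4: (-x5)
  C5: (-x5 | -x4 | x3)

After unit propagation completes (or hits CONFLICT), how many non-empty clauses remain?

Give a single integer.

unit clause [-3] forces x3=F; simplify:
  drop 3 from [-2, -4, 3] -> [-2, -4]
  drop 3 from [-5, -4, 3] -> [-5, -4]
  satisfied 1 clause(s); 4 remain; assigned so far: [3]
unit clause [-5] forces x5=F; simplify:
  satisfied 2 clause(s); 2 remain; assigned so far: [3, 5]

Answer: 2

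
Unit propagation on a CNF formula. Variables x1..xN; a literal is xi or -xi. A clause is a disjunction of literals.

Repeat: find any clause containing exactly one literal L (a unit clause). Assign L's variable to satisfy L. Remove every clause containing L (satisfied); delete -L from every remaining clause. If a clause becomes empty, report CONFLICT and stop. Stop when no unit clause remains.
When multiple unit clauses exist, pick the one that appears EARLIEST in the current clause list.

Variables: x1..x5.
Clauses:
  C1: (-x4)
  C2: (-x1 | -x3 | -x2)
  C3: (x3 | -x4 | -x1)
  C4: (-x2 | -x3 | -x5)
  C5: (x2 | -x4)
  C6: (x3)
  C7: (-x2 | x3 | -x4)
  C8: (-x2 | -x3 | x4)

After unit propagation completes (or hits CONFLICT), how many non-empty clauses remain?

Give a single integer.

Answer: 0

Derivation:
unit clause [-4] forces x4=F; simplify:
  drop 4 from [-2, -3, 4] -> [-2, -3]
  satisfied 4 clause(s); 4 remain; assigned so far: [4]
unit clause [3] forces x3=T; simplify:
  drop -3 from [-1, -3, -2] -> [-1, -2]
  drop -3 from [-2, -3, -5] -> [-2, -5]
  drop -3 from [-2, -3] -> [-2]
  satisfied 1 clause(s); 3 remain; assigned so far: [3, 4]
unit clause [-2] forces x2=F; simplify:
  satisfied 3 clause(s); 0 remain; assigned so far: [2, 3, 4]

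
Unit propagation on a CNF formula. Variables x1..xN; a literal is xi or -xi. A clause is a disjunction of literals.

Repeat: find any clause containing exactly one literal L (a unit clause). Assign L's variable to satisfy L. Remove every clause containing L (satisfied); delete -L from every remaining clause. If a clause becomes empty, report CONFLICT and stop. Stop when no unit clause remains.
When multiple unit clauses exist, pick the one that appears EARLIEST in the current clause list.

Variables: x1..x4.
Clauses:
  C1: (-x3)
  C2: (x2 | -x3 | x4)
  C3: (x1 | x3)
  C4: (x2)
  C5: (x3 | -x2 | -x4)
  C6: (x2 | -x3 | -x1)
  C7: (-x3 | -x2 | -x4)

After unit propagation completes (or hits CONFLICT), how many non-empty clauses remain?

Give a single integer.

unit clause [-3] forces x3=F; simplify:
  drop 3 from [1, 3] -> [1]
  drop 3 from [3, -2, -4] -> [-2, -4]
  satisfied 4 clause(s); 3 remain; assigned so far: [3]
unit clause [1] forces x1=T; simplify:
  satisfied 1 clause(s); 2 remain; assigned so far: [1, 3]
unit clause [2] forces x2=T; simplify:
  drop -2 from [-2, -4] -> [-4]
  satisfied 1 clause(s); 1 remain; assigned so far: [1, 2, 3]
unit clause [-4] forces x4=F; simplify:
  satisfied 1 clause(s); 0 remain; assigned so far: [1, 2, 3, 4]

Answer: 0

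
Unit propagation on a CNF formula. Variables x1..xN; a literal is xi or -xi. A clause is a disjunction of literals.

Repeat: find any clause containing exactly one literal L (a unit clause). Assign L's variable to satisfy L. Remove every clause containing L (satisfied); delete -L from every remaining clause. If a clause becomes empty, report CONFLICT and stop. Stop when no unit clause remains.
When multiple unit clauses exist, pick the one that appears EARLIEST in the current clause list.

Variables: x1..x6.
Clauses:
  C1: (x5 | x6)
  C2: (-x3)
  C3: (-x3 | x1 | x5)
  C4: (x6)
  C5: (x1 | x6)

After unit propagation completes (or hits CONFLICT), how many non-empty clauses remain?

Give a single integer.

Answer: 0

Derivation:
unit clause [-3] forces x3=F; simplify:
  satisfied 2 clause(s); 3 remain; assigned so far: [3]
unit clause [6] forces x6=T; simplify:
  satisfied 3 clause(s); 0 remain; assigned so far: [3, 6]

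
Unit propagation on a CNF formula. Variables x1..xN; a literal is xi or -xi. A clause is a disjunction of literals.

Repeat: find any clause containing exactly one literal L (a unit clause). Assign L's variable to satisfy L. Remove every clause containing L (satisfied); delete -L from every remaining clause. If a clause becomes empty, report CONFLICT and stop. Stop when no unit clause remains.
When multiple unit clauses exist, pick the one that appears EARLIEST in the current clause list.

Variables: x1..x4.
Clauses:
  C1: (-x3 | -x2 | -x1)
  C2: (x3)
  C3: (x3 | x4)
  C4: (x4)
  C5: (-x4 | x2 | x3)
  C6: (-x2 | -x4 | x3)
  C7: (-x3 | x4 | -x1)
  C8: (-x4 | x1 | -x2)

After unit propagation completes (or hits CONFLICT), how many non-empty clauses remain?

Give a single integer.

Answer: 2

Derivation:
unit clause [3] forces x3=T; simplify:
  drop -3 from [-3, -2, -1] -> [-2, -1]
  drop -3 from [-3, 4, -1] -> [4, -1]
  satisfied 4 clause(s); 4 remain; assigned so far: [3]
unit clause [4] forces x4=T; simplify:
  drop -4 from [-4, 1, -2] -> [1, -2]
  satisfied 2 clause(s); 2 remain; assigned so far: [3, 4]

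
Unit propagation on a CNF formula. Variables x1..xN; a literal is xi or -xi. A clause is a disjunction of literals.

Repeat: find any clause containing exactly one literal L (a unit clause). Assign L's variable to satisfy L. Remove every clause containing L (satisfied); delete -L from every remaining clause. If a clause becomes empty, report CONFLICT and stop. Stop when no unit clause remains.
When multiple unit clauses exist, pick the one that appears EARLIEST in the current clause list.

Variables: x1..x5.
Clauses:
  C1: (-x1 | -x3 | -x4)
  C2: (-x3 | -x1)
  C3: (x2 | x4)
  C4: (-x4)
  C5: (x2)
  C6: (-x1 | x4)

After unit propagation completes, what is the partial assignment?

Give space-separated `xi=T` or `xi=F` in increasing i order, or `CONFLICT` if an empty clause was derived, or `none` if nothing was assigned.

unit clause [-4] forces x4=F; simplify:
  drop 4 from [2, 4] -> [2]
  drop 4 from [-1, 4] -> [-1]
  satisfied 2 clause(s); 4 remain; assigned so far: [4]
unit clause [2] forces x2=T; simplify:
  satisfied 2 clause(s); 2 remain; assigned so far: [2, 4]
unit clause [-1] forces x1=F; simplify:
  satisfied 2 clause(s); 0 remain; assigned so far: [1, 2, 4]

Answer: x1=F x2=T x4=F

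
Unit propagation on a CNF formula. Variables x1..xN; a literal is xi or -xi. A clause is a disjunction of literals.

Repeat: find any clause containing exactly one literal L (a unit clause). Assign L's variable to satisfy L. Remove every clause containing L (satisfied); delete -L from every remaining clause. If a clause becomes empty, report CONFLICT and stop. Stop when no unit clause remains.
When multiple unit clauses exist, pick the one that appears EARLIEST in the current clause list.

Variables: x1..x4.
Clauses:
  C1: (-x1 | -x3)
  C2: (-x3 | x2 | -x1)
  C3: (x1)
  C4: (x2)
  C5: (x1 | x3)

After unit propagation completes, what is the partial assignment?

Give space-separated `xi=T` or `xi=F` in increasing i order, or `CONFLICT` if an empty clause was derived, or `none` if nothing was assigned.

Answer: x1=T x2=T x3=F

Derivation:
unit clause [1] forces x1=T; simplify:
  drop -1 from [-1, -3] -> [-3]
  drop -1 from [-3, 2, -1] -> [-3, 2]
  satisfied 2 clause(s); 3 remain; assigned so far: [1]
unit clause [-3] forces x3=F; simplify:
  satisfied 2 clause(s); 1 remain; assigned so far: [1, 3]
unit clause [2] forces x2=T; simplify:
  satisfied 1 clause(s); 0 remain; assigned so far: [1, 2, 3]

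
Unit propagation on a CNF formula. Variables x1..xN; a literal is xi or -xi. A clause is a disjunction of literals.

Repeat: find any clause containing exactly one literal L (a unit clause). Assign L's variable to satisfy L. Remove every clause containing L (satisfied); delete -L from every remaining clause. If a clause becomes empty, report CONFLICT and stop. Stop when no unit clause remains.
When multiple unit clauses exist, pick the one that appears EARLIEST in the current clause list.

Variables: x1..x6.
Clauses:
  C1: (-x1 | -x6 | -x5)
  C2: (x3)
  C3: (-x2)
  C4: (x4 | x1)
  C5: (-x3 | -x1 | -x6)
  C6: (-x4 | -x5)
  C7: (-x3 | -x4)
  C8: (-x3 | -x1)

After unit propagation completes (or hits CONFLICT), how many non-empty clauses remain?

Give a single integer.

Answer: 2

Derivation:
unit clause [3] forces x3=T; simplify:
  drop -3 from [-3, -1, -6] -> [-1, -6]
  drop -3 from [-3, -4] -> [-4]
  drop -3 from [-3, -1] -> [-1]
  satisfied 1 clause(s); 7 remain; assigned so far: [3]
unit clause [-2] forces x2=F; simplify:
  satisfied 1 clause(s); 6 remain; assigned so far: [2, 3]
unit clause [-4] forces x4=F; simplify:
  drop 4 from [4, 1] -> [1]
  satisfied 2 clause(s); 4 remain; assigned so far: [2, 3, 4]
unit clause [1] forces x1=T; simplify:
  drop -1 from [-1, -6, -5] -> [-6, -5]
  drop -1 from [-1, -6] -> [-6]
  drop -1 from [-1] -> [] (empty!)
  satisfied 1 clause(s); 3 remain; assigned so far: [1, 2, 3, 4]
CONFLICT (empty clause)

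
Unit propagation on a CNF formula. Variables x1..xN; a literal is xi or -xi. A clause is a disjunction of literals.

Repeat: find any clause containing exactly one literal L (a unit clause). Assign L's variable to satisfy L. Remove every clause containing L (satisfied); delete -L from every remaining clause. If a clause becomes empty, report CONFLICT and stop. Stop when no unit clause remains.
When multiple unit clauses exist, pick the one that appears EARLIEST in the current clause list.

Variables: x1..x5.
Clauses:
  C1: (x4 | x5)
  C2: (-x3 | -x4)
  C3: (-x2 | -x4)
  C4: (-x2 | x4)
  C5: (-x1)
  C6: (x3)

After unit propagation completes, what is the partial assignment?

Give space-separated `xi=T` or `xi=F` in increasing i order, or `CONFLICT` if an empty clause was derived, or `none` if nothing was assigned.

unit clause [-1] forces x1=F; simplify:
  satisfied 1 clause(s); 5 remain; assigned so far: [1]
unit clause [3] forces x3=T; simplify:
  drop -3 from [-3, -4] -> [-4]
  satisfied 1 clause(s); 4 remain; assigned so far: [1, 3]
unit clause [-4] forces x4=F; simplify:
  drop 4 from [4, 5] -> [5]
  drop 4 from [-2, 4] -> [-2]
  satisfied 2 clause(s); 2 remain; assigned so far: [1, 3, 4]
unit clause [5] forces x5=T; simplify:
  satisfied 1 clause(s); 1 remain; assigned so far: [1, 3, 4, 5]
unit clause [-2] forces x2=F; simplify:
  satisfied 1 clause(s); 0 remain; assigned so far: [1, 2, 3, 4, 5]

Answer: x1=F x2=F x3=T x4=F x5=T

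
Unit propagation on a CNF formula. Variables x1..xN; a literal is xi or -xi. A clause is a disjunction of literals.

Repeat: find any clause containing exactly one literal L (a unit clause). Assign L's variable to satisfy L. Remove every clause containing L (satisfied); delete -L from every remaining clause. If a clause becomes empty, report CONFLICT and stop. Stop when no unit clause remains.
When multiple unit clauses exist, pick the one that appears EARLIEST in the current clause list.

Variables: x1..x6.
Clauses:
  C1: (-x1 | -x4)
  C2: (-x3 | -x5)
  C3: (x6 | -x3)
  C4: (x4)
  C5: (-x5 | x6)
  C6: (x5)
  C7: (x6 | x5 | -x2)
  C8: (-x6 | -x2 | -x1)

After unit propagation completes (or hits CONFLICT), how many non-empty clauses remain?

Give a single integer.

unit clause [4] forces x4=T; simplify:
  drop -4 from [-1, -4] -> [-1]
  satisfied 1 clause(s); 7 remain; assigned so far: [4]
unit clause [-1] forces x1=F; simplify:
  satisfied 2 clause(s); 5 remain; assigned so far: [1, 4]
unit clause [5] forces x5=T; simplify:
  drop -5 from [-3, -5] -> [-3]
  drop -5 from [-5, 6] -> [6]
  satisfied 2 clause(s); 3 remain; assigned so far: [1, 4, 5]
unit clause [-3] forces x3=F; simplify:
  satisfied 2 clause(s); 1 remain; assigned so far: [1, 3, 4, 5]
unit clause [6] forces x6=T; simplify:
  satisfied 1 clause(s); 0 remain; assigned so far: [1, 3, 4, 5, 6]

Answer: 0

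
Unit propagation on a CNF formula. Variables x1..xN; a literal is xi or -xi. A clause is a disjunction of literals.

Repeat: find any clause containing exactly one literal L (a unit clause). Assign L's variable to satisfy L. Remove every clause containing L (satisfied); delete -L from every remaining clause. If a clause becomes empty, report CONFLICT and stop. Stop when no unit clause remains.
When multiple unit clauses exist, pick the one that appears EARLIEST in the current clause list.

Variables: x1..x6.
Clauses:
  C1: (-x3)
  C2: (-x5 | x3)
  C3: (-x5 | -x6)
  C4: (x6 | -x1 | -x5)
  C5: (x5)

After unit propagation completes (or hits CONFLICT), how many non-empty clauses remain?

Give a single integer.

unit clause [-3] forces x3=F; simplify:
  drop 3 from [-5, 3] -> [-5]
  satisfied 1 clause(s); 4 remain; assigned so far: [3]
unit clause [-5] forces x5=F; simplify:
  drop 5 from [5] -> [] (empty!)
  satisfied 3 clause(s); 1 remain; assigned so far: [3, 5]
CONFLICT (empty clause)

Answer: 0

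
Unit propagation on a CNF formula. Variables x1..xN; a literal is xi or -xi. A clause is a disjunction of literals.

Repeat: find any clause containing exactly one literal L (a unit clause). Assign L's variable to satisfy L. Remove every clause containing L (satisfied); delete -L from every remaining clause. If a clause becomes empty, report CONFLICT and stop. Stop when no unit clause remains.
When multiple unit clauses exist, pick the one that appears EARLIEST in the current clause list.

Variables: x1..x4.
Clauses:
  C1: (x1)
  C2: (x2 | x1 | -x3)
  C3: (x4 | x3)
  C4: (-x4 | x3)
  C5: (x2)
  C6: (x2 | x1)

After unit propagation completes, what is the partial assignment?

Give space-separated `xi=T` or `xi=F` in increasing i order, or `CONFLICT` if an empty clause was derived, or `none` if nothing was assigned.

unit clause [1] forces x1=T; simplify:
  satisfied 3 clause(s); 3 remain; assigned so far: [1]
unit clause [2] forces x2=T; simplify:
  satisfied 1 clause(s); 2 remain; assigned so far: [1, 2]

Answer: x1=T x2=T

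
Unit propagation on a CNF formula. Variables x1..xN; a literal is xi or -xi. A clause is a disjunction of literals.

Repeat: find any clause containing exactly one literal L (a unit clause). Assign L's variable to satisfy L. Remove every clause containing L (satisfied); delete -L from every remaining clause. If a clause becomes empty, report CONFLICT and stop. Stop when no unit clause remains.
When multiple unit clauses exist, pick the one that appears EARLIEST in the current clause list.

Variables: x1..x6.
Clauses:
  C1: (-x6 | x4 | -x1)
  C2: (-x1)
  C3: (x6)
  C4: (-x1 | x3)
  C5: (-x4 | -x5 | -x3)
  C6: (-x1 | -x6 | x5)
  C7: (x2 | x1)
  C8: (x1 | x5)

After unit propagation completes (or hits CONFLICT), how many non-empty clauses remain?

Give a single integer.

Answer: 1

Derivation:
unit clause [-1] forces x1=F; simplify:
  drop 1 from [2, 1] -> [2]
  drop 1 from [1, 5] -> [5]
  satisfied 4 clause(s); 4 remain; assigned so far: [1]
unit clause [6] forces x6=T; simplify:
  satisfied 1 clause(s); 3 remain; assigned so far: [1, 6]
unit clause [2] forces x2=T; simplify:
  satisfied 1 clause(s); 2 remain; assigned so far: [1, 2, 6]
unit clause [5] forces x5=T; simplify:
  drop -5 from [-4, -5, -3] -> [-4, -3]
  satisfied 1 clause(s); 1 remain; assigned so far: [1, 2, 5, 6]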